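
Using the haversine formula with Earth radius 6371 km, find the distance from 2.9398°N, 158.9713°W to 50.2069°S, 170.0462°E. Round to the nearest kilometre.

6608 km

Δλ = 170.0462 − -158.9713 = 329.0175°; wrapped into (−180°, 180°]: -30.9825°.
Δφ = -50.2069 − 2.9398 = -53.1467°.
a = sin²(Δφ/2) + cos φ₁ · cos φ₂ · sin²(Δλ/2) = 0.245713.
c = 2·atan2(√a, √(1−a)) = 1.03727 rad → d = 6371·c ≈ 6608.44 km.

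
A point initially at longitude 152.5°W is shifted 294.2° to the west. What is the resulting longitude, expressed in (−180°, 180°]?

Start at -152.5°; shift −294.2° → -446.7°.
-446.7° lies outside (−180°, 180°]; add 360° → -86.7°.

86.7°W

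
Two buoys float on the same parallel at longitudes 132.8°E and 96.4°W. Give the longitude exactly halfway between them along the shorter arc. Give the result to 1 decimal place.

161.8°W

Signed shortest Δλ from +132.8° to -96.4° is +130.8°.
Midpoint longitude = +132.8° + (+130.8°)/2 = +132.8° + 65.4° = +198.2°.
Normalise into (−180°, 180°]: -161.8°.
(The naïve average (+132.8 + -96.4)/2 = 18.2° is on the wrong side of the globe.)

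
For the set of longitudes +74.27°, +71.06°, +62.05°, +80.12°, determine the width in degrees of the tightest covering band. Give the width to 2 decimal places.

Sort the longitudes: +62.05°, +71.06°, +74.27°, +80.12°.
Eastward gaps between consecutive values (wrapping around): 9.01°, 3.21°, 5.85°, 341.93°.
Largest gap = 341.93° ⇒ minimal covering band is its complement: 360° − 341.93° = 18.07°.
Band runs from +62.05° eastward to +80.12°.

18.07°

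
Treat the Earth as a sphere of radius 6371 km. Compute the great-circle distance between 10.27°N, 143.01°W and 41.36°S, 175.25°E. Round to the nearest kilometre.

7153 km

Δλ = 175.25 − -143.01 = 318.26°; wrapped into (−180°, 180°]: -41.74°.
Δφ = -41.36 − 10.27 = -51.63°.
a = sin²(Δφ/2) + cos φ₁ · cos φ₂ · sin²(Δλ/2) = 0.283363.
c = 2·atan2(√a, √(1−a)) = 1.12267 rad → d = 6371·c ≈ 7152.55 km.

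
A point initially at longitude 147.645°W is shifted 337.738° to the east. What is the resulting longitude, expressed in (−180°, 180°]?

169.907°W

Start at -147.645°; shift +337.738° → +190.093°.
+190.093° lies outside (−180°, 180°]; subtract 360° → -169.907°.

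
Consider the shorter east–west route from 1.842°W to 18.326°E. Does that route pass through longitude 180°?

No

Signed shortest Δλ = ((18.326 − -1.842 + 180) mod 360) − 180 = 20.168°.
Going east by 20.168° from -1.842° reaches +18.326° without touching 180°.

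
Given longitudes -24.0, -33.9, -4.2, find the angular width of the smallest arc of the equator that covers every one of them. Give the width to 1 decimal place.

Sort the longitudes: -33.9°, -24.0°, -4.2°.
Eastward gaps between consecutive values (wrapping around): 9.9°, 19.8°, 330.3°.
Largest gap = 330.3° ⇒ minimal covering band is its complement: 360° − 330.3° = 29.7°.
Band runs from -33.9° eastward to -4.2°.

29.7°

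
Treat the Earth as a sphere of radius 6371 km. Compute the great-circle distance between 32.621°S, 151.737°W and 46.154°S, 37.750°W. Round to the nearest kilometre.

9038 km

Δλ = -37.750 − -151.737 = 113.987°.
Δφ = -46.154 − -32.621 = -13.533°.
a = sin²(Δφ/2) + cos φ₁ · cos φ₂ · sin²(Δλ/2) = 0.424201.
c = 2·atan2(√a, √(1−a)) = 1.41861 rad → d = 6371·c ≈ 9037.98 km.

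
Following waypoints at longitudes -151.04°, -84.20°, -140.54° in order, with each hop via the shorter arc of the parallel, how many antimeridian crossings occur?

0

Leg 1: -151.04° → -84.20°, shortest Δλ = 66.84° (east) — does not cross 180°.
Leg 2: -84.20° → -140.54°, shortest Δλ = -56.34° (west) — does not cross 180°.
Total crossings: 0.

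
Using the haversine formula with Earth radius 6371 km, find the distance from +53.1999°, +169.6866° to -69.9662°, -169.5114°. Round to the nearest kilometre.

Δλ = -169.5114 − 169.6866 = -339.1980°; wrapped into (−180°, 180°]: 20.8020°.
Δφ = -69.9662 − 53.1999 = -123.1661°.
a = sin²(Δφ/2) + cos φ₁ · cos φ₂ · sin²(Δλ/2) = 0.780223.
c = 2·atan2(√a, √(1−a)) = 2.16572 rad → d = 6371·c ≈ 13797.80 km.

13798 km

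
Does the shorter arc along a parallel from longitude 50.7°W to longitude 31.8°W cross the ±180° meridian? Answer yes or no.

Signed shortest Δλ = ((-31.8 − -50.7 + 180) mod 360) − 180 = 18.9°.
Going east by 18.9° from -50.7° reaches -31.8° without touching 180°.

No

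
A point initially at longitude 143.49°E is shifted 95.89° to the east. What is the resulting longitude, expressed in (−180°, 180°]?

Start at +143.49°; shift +95.89° → +239.38°.
+239.38° lies outside (−180°, 180°]; subtract 360° → -120.62°.

120.62°W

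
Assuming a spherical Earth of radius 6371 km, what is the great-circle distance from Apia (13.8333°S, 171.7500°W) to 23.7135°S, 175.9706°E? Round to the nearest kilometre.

1695 km

Δλ = 175.9706 − -171.7500 = 347.7206°; wrapped into (−180°, 180°]: -12.2794°.
Δφ = -23.7135 − -13.8333 = -9.8802°.
a = sin²(Δφ/2) + cos φ₁ · cos φ₂ · sin²(Δλ/2) = 0.017585.
c = 2·atan2(√a, √(1−a)) = 0.26600 rad → d = 6371·c ≈ 1694.69 km.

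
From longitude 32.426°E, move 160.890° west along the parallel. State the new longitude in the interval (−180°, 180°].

Start at +32.426°; shift −160.890° → -128.464°.
-128.464° already lies in (−180°, 180°].

128.464°W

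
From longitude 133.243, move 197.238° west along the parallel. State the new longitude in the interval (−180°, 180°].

Start at +133.243°; shift −197.238° → -63.995°.
-63.995° already lies in (−180°, 180°].

-63.995°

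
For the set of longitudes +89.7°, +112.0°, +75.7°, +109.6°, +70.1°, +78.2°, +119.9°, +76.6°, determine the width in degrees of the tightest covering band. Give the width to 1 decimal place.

Sort the longitudes: +70.1°, +75.7°, +76.6°, +78.2°, +89.7°, +109.6°, +112.0°, +119.9°.
Eastward gaps between consecutive values (wrapping around): 5.6°, 0.9°, 1.6°, 11.5°, 19.9°, 2.4°, 7.9°, 310.2°.
Largest gap = 310.2° ⇒ minimal covering band is its complement: 360° − 310.2° = 49.8°.
Band runs from +70.1° eastward to +119.9°.

49.8°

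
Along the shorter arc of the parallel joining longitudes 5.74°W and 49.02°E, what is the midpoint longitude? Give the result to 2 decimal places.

Signed shortest Δλ from -5.74° to +49.02° is +54.76°.
Midpoint longitude = -5.74° + (+54.76°)/2 = -5.74° + 27.38° = +21.64°.

21.64°E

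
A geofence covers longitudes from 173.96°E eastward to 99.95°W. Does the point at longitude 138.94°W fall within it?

Band width going east from +173.96° to -99.95°: ((-99.95 − 173.96) mod 360) = 86.09°.
Offset of -138.94° east of the west edge: ((-138.94 − 173.96) mod 360) = 47.10°.
47.10° ≤ 86.09° ⇒ inside.

Yes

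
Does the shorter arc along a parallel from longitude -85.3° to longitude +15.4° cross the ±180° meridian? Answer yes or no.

Signed shortest Δλ = ((15.4 − -85.3 + 180) mod 360) − 180 = 100.7°.
Going east by 100.7° from -85.3° reaches +15.4° without touching 180°.

No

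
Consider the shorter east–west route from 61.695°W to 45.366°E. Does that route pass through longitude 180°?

No

Signed shortest Δλ = ((45.366 − -61.695 + 180) mod 360) − 180 = 107.061°.
Going east by 107.061° from -61.695° reaches +45.366° without touching 180°.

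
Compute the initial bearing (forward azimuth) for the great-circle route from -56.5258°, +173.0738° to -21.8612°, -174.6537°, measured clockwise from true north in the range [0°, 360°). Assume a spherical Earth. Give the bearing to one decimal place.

Δλ = -174.6537 − 173.0738 = -347.7275°; wrapped into (−180°, 180°]: 12.2725°.
θ = atan2( sin Δλ · cos φ₂ , cos φ₁ · sin φ₂ − sin φ₁ · cos φ₂ · cos Δλ )
  = atan2(0.19728, 0.55108) = 19.696° → normalised to [0°, 360°): 19.696°.

19.7°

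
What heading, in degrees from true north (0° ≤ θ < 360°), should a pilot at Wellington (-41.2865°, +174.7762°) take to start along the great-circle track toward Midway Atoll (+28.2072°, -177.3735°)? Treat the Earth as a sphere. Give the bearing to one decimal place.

Δλ = -177.3735 − 174.7762 = -352.1497°; wrapped into (−180°, 180°]: 7.8503°.
θ = atan2( sin Δλ · cos φ₂ , cos φ₁ · sin φ₂ − sin φ₁ · cos φ₂ · cos Δλ )
  = atan2(0.12036, 0.93118) = 7.365° → normalised to [0°, 360°): 7.365°.

7.4°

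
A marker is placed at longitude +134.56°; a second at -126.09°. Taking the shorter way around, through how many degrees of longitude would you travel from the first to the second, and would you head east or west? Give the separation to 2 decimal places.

99.35° east

Raw difference: -126.09 − 134.56 = -260.65°.
Normalise into (−180°, 180°]: -260.65° + 360° = 99.35°.
Positive ⇒ the second point lies to the east; separation 99.35°.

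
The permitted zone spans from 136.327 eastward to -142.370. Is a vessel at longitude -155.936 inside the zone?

Band width going east from +136.327° to -142.370°: ((-142.370 − 136.327) mod 360) = 81.303°.
Offset of -155.936° east of the west edge: ((-155.936 − 136.327) mod 360) = 67.737°.
67.737° ≤ 81.303° ⇒ inside.

Yes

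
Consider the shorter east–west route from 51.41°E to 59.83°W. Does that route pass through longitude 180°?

Signed shortest Δλ = ((-59.83 − 51.41 + 180) mod 360) − 180 = -111.24°.
Going west by 111.24° from +51.41° reaches -59.83° without touching 180°.

No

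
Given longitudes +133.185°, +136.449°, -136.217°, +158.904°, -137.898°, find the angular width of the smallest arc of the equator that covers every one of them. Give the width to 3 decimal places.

Sort the longitudes: -137.898°, -136.217°, +133.185°, +136.449°, +158.904°.
Eastward gaps between consecutive values (wrapping around): 1.681°, 269.402°, 3.264°, 22.455°, 63.198°.
Largest gap = 269.402° ⇒ minimal covering band is its complement: 360° − 269.402° = 90.598°.
Band runs from +133.185° eastward to -136.217°, crossing the antimeridian.

90.598°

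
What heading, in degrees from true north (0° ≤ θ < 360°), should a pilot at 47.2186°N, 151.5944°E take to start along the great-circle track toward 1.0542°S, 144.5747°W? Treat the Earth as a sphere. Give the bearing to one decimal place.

Δλ = -144.5747 − 151.5944 = -296.1691°; wrapped into (−180°, 180°]: 63.8309°.
θ = atan2( sin Δλ · cos φ₂ , cos φ₁ · sin φ₂ − sin φ₁ · cos φ₂ · cos Δλ )
  = atan2(0.89734, -0.33613) = 110.535° → normalised to [0°, 360°): 110.535°.

110.5°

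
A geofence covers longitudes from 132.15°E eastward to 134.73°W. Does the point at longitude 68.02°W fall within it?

Band width going east from +132.15° to -134.73°: ((-134.73 − 132.15) mod 360) = 93.12°.
Offset of -68.02° east of the west edge: ((-68.02 − 132.15) mod 360) = 159.83°.
159.83° > 93.12° ⇒ outside.

No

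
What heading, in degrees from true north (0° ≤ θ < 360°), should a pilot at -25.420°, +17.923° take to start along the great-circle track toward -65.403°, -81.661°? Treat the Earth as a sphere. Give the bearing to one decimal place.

Δλ = -81.661 − 17.923 = -99.584°.
θ = atan2( sin Δλ · cos φ₂ , cos φ₁ · sin φ₂ − sin φ₁ · cos φ₂ · cos Δλ )
  = atan2(-0.41042, -0.85098) = -154.252° → normalised to [0°, 360°): 205.748°.

205.7°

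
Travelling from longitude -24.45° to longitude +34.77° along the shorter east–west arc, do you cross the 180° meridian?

Signed shortest Δλ = ((34.77 − -24.45 + 180) mod 360) − 180 = 59.22°.
Going east by 59.22° from -24.45° reaches +34.77° without touching 180°.

No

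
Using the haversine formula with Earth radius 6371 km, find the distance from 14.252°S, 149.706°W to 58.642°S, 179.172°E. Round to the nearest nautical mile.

3006 nmi

Δλ = 179.172 − -149.706 = 328.878°; wrapped into (−180°, 180°]: -31.122°.
Δφ = -58.642 − -14.252 = -44.390°.
a = sin²(Δφ/2) + cos φ₁ · cos φ₂ · sin²(Δλ/2) = 0.179000.
c = 2·atan2(√a, √(1−a)) = 0.87369 rad → d = 6371·c ≈ 5566.29 km ≈ 3005.56 nmi.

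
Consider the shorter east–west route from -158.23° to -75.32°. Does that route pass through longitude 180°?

No

Signed shortest Δλ = ((-75.32 − -158.23 + 180) mod 360) − 180 = 82.91°.
Going east by 82.91° from -158.23° reaches -75.32° without touching 180°.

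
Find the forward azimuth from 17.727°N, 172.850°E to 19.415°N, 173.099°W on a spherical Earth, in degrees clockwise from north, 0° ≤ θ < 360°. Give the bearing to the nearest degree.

81°

Δλ = -173.099 − 172.850 = -345.949°; wrapped into (−180°, 180°]: 14.051°.
θ = atan2( sin Δλ · cos φ₂ , cos φ₁ · sin φ₂ − sin φ₁ · cos φ₂ · cos Δλ )
  = atan2(0.22898, 0.03805) = 80.566° → normalised to [0°, 360°): 80.566°.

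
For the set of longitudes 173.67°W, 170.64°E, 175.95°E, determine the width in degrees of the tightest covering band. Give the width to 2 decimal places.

Sort the longitudes: -173.67°, +170.64°, +175.95°.
Eastward gaps between consecutive values (wrapping around): 344.31°, 5.31°, 10.38°.
Largest gap = 344.31° ⇒ minimal covering band is its complement: 360° − 344.31° = 15.69°.
Band runs from +170.64° eastward to -173.67°, crossing the antimeridian.

15.69°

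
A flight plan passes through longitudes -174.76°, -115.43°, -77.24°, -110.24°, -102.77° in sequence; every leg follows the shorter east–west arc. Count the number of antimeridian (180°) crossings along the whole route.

0

Leg 1: -174.76° → -115.43°, shortest Δλ = 59.33° (east) — does not cross 180°.
Leg 2: -115.43° → -77.24°, shortest Δλ = 38.19° (east) — does not cross 180°.
Leg 3: -77.24° → -110.24°, shortest Δλ = -33.0° (west) — does not cross 180°.
Leg 4: -110.24° → -102.77°, shortest Δλ = 7.47° (east) — does not cross 180°.
Total crossings: 0.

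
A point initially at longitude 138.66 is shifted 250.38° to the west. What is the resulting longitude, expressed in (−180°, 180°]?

-111.72°

Start at +138.66°; shift −250.38° → -111.72°.
-111.72° already lies in (−180°, 180°].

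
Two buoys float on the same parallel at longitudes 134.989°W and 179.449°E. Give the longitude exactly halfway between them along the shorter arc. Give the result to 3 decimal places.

Signed shortest Δλ from -134.989° to +179.449° is -45.562°.
Midpoint longitude = -134.989° + (-45.562°)/2 = -134.989° − 22.781° = -157.770°.
(The naïve average (-134.989 + +179.449)/2 = 22.23° is on the wrong side of the globe.)

157.770°W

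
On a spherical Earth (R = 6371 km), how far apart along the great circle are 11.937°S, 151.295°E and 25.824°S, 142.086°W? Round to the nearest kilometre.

Δλ = -142.086 − 151.295 = -293.381°; wrapped into (−180°, 180°]: 66.619°.
Δφ = -25.824 − -11.937 = -13.887°.
a = sin²(Δφ/2) + cos φ₁ · cos φ₂ · sin²(Δλ/2) = 0.280206.
c = 2·atan2(√a, √(1−a)) = 1.11566 rad → d = 6371·c ≈ 7107.85 km.

7108 km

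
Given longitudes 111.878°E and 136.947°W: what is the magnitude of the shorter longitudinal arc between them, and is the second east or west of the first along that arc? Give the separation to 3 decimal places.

Raw difference: -136.947 − 111.878 = -248.825°.
Normalise into (−180°, 180°]: -248.825° + 360° = 111.175°.
Positive ⇒ the second point lies to the east; separation 111.175°.

111.175° east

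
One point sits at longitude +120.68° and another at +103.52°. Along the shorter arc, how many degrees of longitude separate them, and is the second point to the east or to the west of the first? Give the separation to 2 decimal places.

17.16° west

Raw difference: 103.52 − 120.68 = -17.16°.
Normalise into (−180°, 180°]: -17.16° stays -17.16°.
Negative ⇒ the second point lies to the west; separation 17.16°.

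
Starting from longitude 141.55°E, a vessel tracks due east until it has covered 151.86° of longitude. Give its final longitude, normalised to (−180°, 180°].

Start at +141.55°; shift +151.86° → +293.41°.
+293.41° lies outside (−180°, 180°]; subtract 360° → -66.59°.

66.59°W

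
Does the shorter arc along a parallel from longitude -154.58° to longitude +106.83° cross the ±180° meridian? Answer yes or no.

Yes

Naïve |106.83 − -154.58| = 261.41° > 180°, so the shorter arc goes the other way round — across 180°.
Signed shortest Δλ = ((106.83 − -154.58 + 180) mod 360) − 180 = -98.59°.
Going west by 98.59° from -154.58° passes through 180° before reaching +106.83°.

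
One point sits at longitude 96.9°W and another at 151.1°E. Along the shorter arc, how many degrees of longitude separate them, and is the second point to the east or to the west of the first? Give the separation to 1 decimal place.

Raw difference: 151.1 − -96.9 = 248.0°.
Normalise into (−180°, 180°]: 248.0° − 360° = -112.0°.
Negative ⇒ the second point lies to the west; separation 112.0°.

112.0° west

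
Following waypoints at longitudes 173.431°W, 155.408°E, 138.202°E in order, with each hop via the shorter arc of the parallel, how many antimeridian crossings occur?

1

Leg 1: -173.431° → +155.408°, shortest Δλ = -31.161° (west) — crosses 180°.
Leg 2: +155.408° → +138.202°, shortest Δλ = -17.206° (west) — does not cross 180°.
Total crossings: 1.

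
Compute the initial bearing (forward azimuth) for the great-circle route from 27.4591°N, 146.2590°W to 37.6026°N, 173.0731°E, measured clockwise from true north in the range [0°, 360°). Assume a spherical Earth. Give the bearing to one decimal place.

Δλ = 173.0731 − -146.2590 = 319.3321°; wrapped into (−180°, 180°]: -40.6679°.
θ = atan2( sin Δλ · cos φ₂ , cos φ₁ · sin φ₂ − sin φ₁ · cos φ₂ · cos Δλ )
  = atan2(-0.51630, 0.26434) = -62.888° → normalised to [0°, 360°): 297.112°.

297.1°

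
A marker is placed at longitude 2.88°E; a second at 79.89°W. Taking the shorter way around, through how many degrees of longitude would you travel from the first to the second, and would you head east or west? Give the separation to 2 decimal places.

82.77° west

Raw difference: -79.89 − 2.88 = -82.77°.
Normalise into (−180°, 180°]: -82.77° stays -82.77°.
Negative ⇒ the second point lies to the west; separation 82.77°.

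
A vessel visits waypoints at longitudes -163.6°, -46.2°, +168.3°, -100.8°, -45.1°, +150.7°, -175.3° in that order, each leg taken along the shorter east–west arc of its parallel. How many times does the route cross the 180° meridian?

Leg 1: -163.6° → -46.2°, shortest Δλ = 117.4° (east) — does not cross 180°.
Leg 2: -46.2° → +168.3°, shortest Δλ = -145.5° (west) — crosses 180°.
Leg 3: +168.3° → -100.8°, shortest Δλ = 90.9° (east) — crosses 180°.
Leg 4: -100.8° → -45.1°, shortest Δλ = 55.7° (east) — does not cross 180°.
Leg 5: -45.1° → +150.7°, shortest Δλ = -164.2° (west) — crosses 180°.
Leg 6: +150.7° → -175.3°, shortest Δλ = 34.0° (east) — crosses 180°.
Total crossings: 4.

4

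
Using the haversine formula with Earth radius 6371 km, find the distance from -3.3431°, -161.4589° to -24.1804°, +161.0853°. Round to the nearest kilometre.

Δλ = 161.0853 − -161.4589 = 322.5442°; wrapped into (−180°, 180°]: -37.4558°.
Δφ = -24.1804 − -3.3431 = -20.8373°.
a = sin²(Δφ/2) + cos φ₁ · cos φ₂ · sin²(Δλ/2) = 0.126586.
c = 2·atan2(√a, √(1−a)) = 0.72752 rad → d = 6371·c ≈ 4635.02 km.

4635 km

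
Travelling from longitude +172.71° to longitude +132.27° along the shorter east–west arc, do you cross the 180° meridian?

Signed shortest Δλ = ((132.27 − 172.71 + 180) mod 360) − 180 = -40.44°.
Going west by 40.44° from +172.71° reaches +132.27° without touching 180°.

No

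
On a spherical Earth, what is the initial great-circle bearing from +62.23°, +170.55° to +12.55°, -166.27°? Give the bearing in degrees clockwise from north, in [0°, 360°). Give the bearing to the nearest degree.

Δλ = -166.27 − 170.55 = -336.82°; wrapped into (−180°, 180°]: 23.18°.
θ = atan2( sin Δλ · cos φ₂ , cos φ₁ · sin φ₂ − sin φ₁ · cos φ₂ · cos Δλ )
  = atan2(0.38422, -0.69272) = 150.985° → normalised to [0°, 360°): 150.985°.

151°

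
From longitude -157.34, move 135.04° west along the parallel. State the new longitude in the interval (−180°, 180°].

Start at -157.34°; shift −135.04° → -292.38°.
-292.38° lies outside (−180°, 180°]; add 360° → +67.62°.

+67.62°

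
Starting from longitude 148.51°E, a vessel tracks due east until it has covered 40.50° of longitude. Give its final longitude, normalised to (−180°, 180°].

170.99°W

Start at +148.51°; shift +40.50° → +189.01°.
+189.01° lies outside (−180°, 180°]; subtract 360° → -170.99°.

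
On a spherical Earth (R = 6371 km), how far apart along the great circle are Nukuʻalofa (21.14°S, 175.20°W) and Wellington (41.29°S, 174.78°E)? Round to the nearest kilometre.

Δλ = 174.78 − -175.20 = 349.98°; wrapped into (−180°, 180°]: -10.02°.
Δφ = -41.29 − -21.14 = -20.15°.
a = sin²(Δφ/2) + cos φ₁ · cos φ₂ · sin²(Δλ/2) = 0.035948.
c = 2·atan2(√a, √(1−a)) = 0.38151 rad → d = 6371·c ≈ 2430.58 km.

2431 km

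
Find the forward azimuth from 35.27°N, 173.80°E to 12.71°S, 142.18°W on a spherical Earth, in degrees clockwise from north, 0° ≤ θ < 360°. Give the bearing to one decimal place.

Δλ = -142.18 − 173.80 = -315.98°; wrapped into (−180°, 180°]: 44.02°.
θ = atan2( sin Δλ · cos φ₂ , cos φ₁ · sin φ₂ − sin φ₁ · cos φ₂ · cos Δλ )
  = atan2(0.67788, -0.58468) = 130.778° → normalised to [0°, 360°): 130.778°.

130.8°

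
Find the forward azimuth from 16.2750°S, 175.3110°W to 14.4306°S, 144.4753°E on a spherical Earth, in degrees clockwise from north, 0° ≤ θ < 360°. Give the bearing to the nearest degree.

Δλ = 144.4753 − -175.3110 = 319.7863°; wrapped into (−180°, 180°]: -40.2137°.
θ = atan2( sin Δλ · cos φ₂ , cos φ₁ · sin φ₂ − sin φ₁ · cos φ₂ · cos Δλ )
  = atan2(-0.62527, -0.03196) = -92.926° → normalised to [0°, 360°): 267.074°.

267°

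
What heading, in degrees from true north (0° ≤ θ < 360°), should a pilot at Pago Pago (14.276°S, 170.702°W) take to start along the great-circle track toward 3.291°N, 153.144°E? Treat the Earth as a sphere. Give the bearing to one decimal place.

Δλ = 153.144 − -170.702 = 323.846°; wrapped into (−180°, 180°]: -36.154°.
θ = atan2( sin Δλ · cos φ₂ , cos φ₁ · sin φ₂ − sin φ₁ · cos φ₂ · cos Δλ )
  = atan2(-0.58898, 0.25441) = -66.638° → normalised to [0°, 360°): 293.362°.

293.4°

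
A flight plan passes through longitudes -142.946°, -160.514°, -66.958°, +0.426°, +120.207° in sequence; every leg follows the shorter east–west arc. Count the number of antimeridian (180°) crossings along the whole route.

Leg 1: -142.946° → -160.514°, shortest Δλ = -17.568° (west) — does not cross 180°.
Leg 2: -160.514° → -66.958°, shortest Δλ = 93.556° (east) — does not cross 180°.
Leg 3: -66.958° → +0.426°, shortest Δλ = 67.384° (east) — does not cross 180°.
Leg 4: +0.426° → +120.207°, shortest Δλ = 119.781° (east) — does not cross 180°.
Total crossings: 0.

0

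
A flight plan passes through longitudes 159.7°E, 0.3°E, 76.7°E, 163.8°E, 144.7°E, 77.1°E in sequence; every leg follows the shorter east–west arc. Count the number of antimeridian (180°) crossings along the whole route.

Leg 1: +159.7° → +0.3°, shortest Δλ = -159.4° (west) — does not cross 180°.
Leg 2: +0.3° → +76.7°, shortest Δλ = 76.4° (east) — does not cross 180°.
Leg 3: +76.7° → +163.8°, shortest Δλ = 87.1° (east) — does not cross 180°.
Leg 4: +163.8° → +144.7°, shortest Δλ = -19.1° (west) — does not cross 180°.
Leg 5: +144.7° → +77.1°, shortest Δλ = -67.6° (west) — does not cross 180°.
Total crossings: 0.

0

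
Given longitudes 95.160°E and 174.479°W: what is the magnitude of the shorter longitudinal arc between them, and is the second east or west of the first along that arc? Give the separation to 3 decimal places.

Raw difference: -174.479 − 95.160 = -269.639°.
Normalise into (−180°, 180°]: -269.639° + 360° = 90.361°.
Positive ⇒ the second point lies to the east; separation 90.361°.

90.361° east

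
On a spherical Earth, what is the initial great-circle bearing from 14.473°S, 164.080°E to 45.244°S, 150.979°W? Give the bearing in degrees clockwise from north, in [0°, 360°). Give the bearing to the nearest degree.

Δλ = -150.979 − 164.080 = -315.059°; wrapped into (−180°, 180°]: 44.941°.
θ = atan2( sin Δλ · cos φ₂ , cos φ₁ · sin φ₂ − sin φ₁ · cos φ₂ · cos Δλ )
  = atan2(0.49735, -0.56302) = 138.544° → normalised to [0°, 360°): 138.544°.

139°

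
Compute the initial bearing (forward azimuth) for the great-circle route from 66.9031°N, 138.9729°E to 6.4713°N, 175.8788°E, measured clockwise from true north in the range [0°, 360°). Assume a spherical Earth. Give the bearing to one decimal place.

Δλ = 175.8788 − 138.9729 = 36.9059°.
θ = atan2( sin Δλ · cos φ₂ , cos φ₁ · sin φ₂ − sin φ₁ · cos φ₂ · cos Δλ )
  = atan2(0.59668, -0.68663) = 139.010° → normalised to [0°, 360°): 139.010°.

139.0°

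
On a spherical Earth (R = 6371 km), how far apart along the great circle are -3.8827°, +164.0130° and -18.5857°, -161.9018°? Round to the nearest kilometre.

Δλ = -161.9018 − 164.0130 = -325.9148°; wrapped into (−180°, 180°]: 34.0852°.
Δφ = -18.5857 − -3.8827 = -14.7030°.
a = sin²(Δφ/2) + cos φ₁ · cos φ₂ · sin²(Δλ/2) = 0.097604.
c = 2·atan2(√a, √(1−a)) = 0.63547 rad → d = 6371·c ≈ 4048.58 km.

4049 km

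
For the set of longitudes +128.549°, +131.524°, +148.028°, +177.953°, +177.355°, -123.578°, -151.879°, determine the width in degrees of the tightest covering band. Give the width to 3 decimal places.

107.873°

Sort the longitudes: -151.879°, -123.578°, +128.549°, +131.524°, +148.028°, +177.355°, +177.953°.
Eastward gaps between consecutive values (wrapping around): 28.301°, 252.127°, 2.975°, 16.504°, 29.327°, 0.598°, 30.168°.
Largest gap = 252.127° ⇒ minimal covering band is its complement: 360° − 252.127° = 107.873°.
Band runs from +128.549° eastward to -123.578°, crossing the antimeridian.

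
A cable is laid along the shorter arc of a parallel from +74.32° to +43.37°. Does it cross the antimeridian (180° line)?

Signed shortest Δλ = ((43.37 − 74.32 + 180) mod 360) − 180 = -30.95°.
Going west by 30.95° from +74.32° reaches +43.37° without touching 180°.

No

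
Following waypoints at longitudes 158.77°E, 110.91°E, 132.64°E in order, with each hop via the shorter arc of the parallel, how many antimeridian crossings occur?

Leg 1: +158.77° → +110.91°, shortest Δλ = -47.86° (west) — does not cross 180°.
Leg 2: +110.91° → +132.64°, shortest Δλ = 21.73° (east) — does not cross 180°.
Total crossings: 0.

0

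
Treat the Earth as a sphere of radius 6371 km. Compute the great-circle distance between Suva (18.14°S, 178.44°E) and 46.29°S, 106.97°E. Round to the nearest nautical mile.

Δλ = 106.97 − 178.44 = -71.47°.
Δφ = -46.29 − -18.14 = -28.15°.
a = sin²(Δφ/2) + cos φ₁ · cos φ₂ · sin²(Δλ/2) = 0.283130.
c = 2·atan2(√a, √(1−a)) = 1.12216 rad → d = 6371·c ≈ 7149.26 km ≈ 3860.29 nmi.

3860 nmi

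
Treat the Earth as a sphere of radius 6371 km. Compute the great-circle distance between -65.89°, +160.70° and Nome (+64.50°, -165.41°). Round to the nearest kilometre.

14753 km

Δλ = -165.41 − 160.70 = -326.11°; wrapped into (−180°, 180°]: 33.89°.
Δφ = 64.50 − -65.89 = 130.39°.
a = sin²(Δφ/2) + cos φ₁ · cos φ₂ · sin²(Δλ/2) = 0.838932.
c = 2·atan2(√a, √(1−a)) = 2.31565 rad → d = 6371·c ≈ 14753.00 km.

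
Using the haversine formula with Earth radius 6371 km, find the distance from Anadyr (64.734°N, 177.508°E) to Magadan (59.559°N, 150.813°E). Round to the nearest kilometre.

Δλ = 150.813 − 177.508 = -26.695°.
Δφ = 59.559 − 64.734 = -5.175°.
a = sin²(Δφ/2) + cos φ₁ · cos φ₂ · sin²(Δλ/2) = 0.013563.
c = 2·atan2(√a, √(1−a)) = 0.23345 rad → d = 6371·c ≈ 1487.31 km.

1487 km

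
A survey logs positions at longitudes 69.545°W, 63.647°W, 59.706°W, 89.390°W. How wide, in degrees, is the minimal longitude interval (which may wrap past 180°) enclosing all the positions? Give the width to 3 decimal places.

29.684°

Sort the longitudes: -89.390°, -69.545°, -63.647°, -59.706°.
Eastward gaps between consecutive values (wrapping around): 19.845°, 5.898°, 3.941°, 330.316°.
Largest gap = 330.316° ⇒ minimal covering band is its complement: 360° − 330.316° = 29.684°.
Band runs from -89.390° eastward to -59.706°.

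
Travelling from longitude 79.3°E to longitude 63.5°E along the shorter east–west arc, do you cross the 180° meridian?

Signed shortest Δλ = ((63.5 − 79.3 + 180) mod 360) − 180 = -15.8°.
Going west by 15.8° from +79.3° reaches +63.5° without touching 180°.

No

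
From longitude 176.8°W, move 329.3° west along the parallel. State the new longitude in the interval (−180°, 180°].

Start at -176.8°; shift −329.3° → -506.1°.
-506.1° lies outside (−180°, 180°]; add 360° → -146.1°.

146.1°W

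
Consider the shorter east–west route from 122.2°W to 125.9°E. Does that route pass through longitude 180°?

Naïve |125.9 − -122.2| = 248.1° > 180°, so the shorter arc goes the other way round — across 180°.
Signed shortest Δλ = ((125.9 − -122.2 + 180) mod 360) − 180 = -111.9°.
Going west by 111.9° from -122.2° passes through 180° before reaching +125.9°.

Yes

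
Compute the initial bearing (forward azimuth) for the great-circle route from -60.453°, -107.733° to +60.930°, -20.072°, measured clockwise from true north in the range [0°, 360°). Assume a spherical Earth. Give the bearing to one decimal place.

Δλ = -20.072 − -107.733 = 87.661°.
θ = atan2( sin Δλ · cos φ₂ , cos φ₁ · sin φ₂ − sin φ₁ · cos φ₂ · cos Δλ )
  = atan2(0.48547, 0.44827) = 47.282° → normalised to [0°, 360°): 47.282°.

47.3°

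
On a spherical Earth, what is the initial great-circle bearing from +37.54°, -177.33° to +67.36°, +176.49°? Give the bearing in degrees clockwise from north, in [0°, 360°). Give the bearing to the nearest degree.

355°

Δλ = 176.49 − -177.33 = 353.82°; wrapped into (−180°, 180°]: -6.18°.
θ = atan2( sin Δλ · cos φ₂ , cos φ₁ · sin φ₂ − sin φ₁ · cos φ₂ · cos Δλ )
  = atan2(-0.04144, 0.49864) = -4.751° → normalised to [0°, 360°): 355.249°.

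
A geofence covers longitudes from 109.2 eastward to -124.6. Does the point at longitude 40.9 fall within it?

Band width going east from +109.2° to -124.6°: ((-124.6 − 109.2) mod 360) = 126.2°.
Offset of +40.9° east of the west edge: ((40.9 − 109.2) mod 360) = 291.7°.
291.7° > 126.2° ⇒ outside.

No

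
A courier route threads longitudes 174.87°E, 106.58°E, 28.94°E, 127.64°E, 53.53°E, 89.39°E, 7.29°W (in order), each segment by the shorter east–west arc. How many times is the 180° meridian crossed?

0

Leg 1: +174.87° → +106.58°, shortest Δλ = -68.29° (west) — does not cross 180°.
Leg 2: +106.58° → +28.94°, shortest Δλ = -77.64° (west) — does not cross 180°.
Leg 3: +28.94° → +127.64°, shortest Δλ = 98.7° (east) — does not cross 180°.
Leg 4: +127.64° → +53.53°, shortest Δλ = -74.11° (west) — does not cross 180°.
Leg 5: +53.53° → +89.39°, shortest Δλ = 35.86° (east) — does not cross 180°.
Leg 6: +89.39° → -7.29°, shortest Δλ = -96.68° (west) — does not cross 180°.
Total crossings: 0.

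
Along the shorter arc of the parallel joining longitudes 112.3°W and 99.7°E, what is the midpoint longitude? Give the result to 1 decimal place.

Signed shortest Δλ from -112.3° to +99.7° is -148.0°.
Midpoint longitude = -112.3° + (-148.0°)/2 = -112.3° − 74.0° = -186.3°.
Normalise into (−180°, 180°]: +173.7°.
(The naïve average (-112.3 + +99.7)/2 = -6.3° is on the wrong side of the globe.)

173.7°E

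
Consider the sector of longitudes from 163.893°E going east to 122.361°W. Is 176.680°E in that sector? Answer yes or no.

Band width going east from +163.893° to -122.361°: ((-122.361 − 163.893) mod 360) = 73.746°.
Offset of +176.680° east of the west edge: ((176.680 − 163.893) mod 360) = 12.787°.
12.787° ≤ 73.746° ⇒ inside.

Yes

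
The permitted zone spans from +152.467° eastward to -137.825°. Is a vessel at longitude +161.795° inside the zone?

Band width going east from +152.467° to -137.825°: ((-137.825 − 152.467) mod 360) = 69.708°.
Offset of +161.795° east of the west edge: ((161.795 − 152.467) mod 360) = 9.328°.
9.328° ≤ 69.708° ⇒ inside.

Yes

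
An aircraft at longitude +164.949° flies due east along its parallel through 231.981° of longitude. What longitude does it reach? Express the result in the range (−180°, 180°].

+36.930°

Start at +164.949°; shift +231.981° → +396.930°.
+396.930° lies outside (−180°, 180°]; subtract 360° → +36.930°.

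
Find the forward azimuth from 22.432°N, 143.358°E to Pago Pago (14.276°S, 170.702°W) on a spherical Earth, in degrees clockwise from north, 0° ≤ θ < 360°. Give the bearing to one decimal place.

Δλ = -170.702 − 143.358 = -314.060°; wrapped into (−180°, 180°]: 45.940°.
θ = atan2( sin Δλ · cos φ₂ , cos φ₁ · sin φ₂ − sin φ₁ · cos φ₂ · cos Δλ )
  = atan2(0.69642, -0.48510) = 124.860° → normalised to [0°, 360°): 124.860°.

124.9°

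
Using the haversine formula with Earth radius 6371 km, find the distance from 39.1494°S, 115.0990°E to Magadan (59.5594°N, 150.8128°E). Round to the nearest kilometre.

Δλ = 150.8128 − 115.0990 = 35.7138°.
Δφ = 59.5594 − -39.1494 = 98.7088°.
a = sin²(Δφ/2) + cos φ₁ · cos φ₂ · sin²(Δλ/2) = 0.612651.
c = 2·atan2(√a, √(1−a)) = 1.79805 rad → d = 6371·c ≈ 11455.37 km.

11455 km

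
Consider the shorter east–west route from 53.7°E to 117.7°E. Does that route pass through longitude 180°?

Signed shortest Δλ = ((117.7 − 53.7 + 180) mod 360) − 180 = 64.0°.
Going east by 64.0° from +53.7° reaches +117.7° without touching 180°.

No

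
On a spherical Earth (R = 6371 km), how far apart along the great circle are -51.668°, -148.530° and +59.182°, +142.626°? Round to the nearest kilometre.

Δλ = 142.626 − -148.530 = 291.156°; wrapped into (−180°, 180°]: -68.844°.
Δφ = 59.182 − -51.668 = 110.850°.
a = sin²(Δφ/2) + cos φ₁ · cos φ₂ · sin²(Δλ/2) = 0.779495.
c = 2·atan2(√a, √(1−a)) = 2.16396 rad → d = 6371·c ≈ 13786.62 km.

13787 km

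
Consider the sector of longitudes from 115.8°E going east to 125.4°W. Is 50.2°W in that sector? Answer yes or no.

No

Band width going east from +115.8° to -125.4°: ((-125.4 − 115.8) mod 360) = 118.8°.
Offset of -50.2° east of the west edge: ((-50.2 − 115.8) mod 360) = 194.0°.
194.0° > 118.8° ⇒ outside.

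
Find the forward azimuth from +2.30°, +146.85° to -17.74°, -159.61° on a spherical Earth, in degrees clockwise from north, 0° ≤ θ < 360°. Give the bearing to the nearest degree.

Δλ = -159.61 − 146.85 = -306.46°; wrapped into (−180°, 180°]: 53.54°.
θ = atan2( sin Δλ · cos φ₂ , cos φ₁ · sin φ₂ − sin φ₁ · cos φ₂ · cos Δλ )
  = atan2(0.76603, -0.32717) = 113.127° → normalised to [0°, 360°): 113.127°.

113°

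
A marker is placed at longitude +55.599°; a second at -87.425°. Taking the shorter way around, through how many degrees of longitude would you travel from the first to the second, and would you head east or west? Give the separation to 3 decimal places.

Raw difference: -87.425 − 55.599 = -143.024°.
Normalise into (−180°, 180°]: -143.024° stays -143.024°.
Negative ⇒ the second point lies to the west; separation 143.024°.

143.024° west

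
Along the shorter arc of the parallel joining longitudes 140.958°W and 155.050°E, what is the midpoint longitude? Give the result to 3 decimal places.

172.954°W

Signed shortest Δλ from -140.958° to +155.050° is -63.992°.
Midpoint longitude = -140.958° + (-63.992°)/2 = -140.958° − 31.996° = -172.954°.
(The naïve average (-140.958 + +155.050)/2 = 7.046° is on the wrong side of the globe.)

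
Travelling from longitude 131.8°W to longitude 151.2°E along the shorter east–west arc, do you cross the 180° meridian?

Yes

Naïve |151.2 − -131.8| = 283.0° > 180°, so the shorter arc goes the other way round — across 180°.
Signed shortest Δλ = ((151.2 − -131.8 + 180) mod 360) − 180 = -77.0°.
Going west by 77.0° from -131.8° passes through 180° before reaching +151.2°.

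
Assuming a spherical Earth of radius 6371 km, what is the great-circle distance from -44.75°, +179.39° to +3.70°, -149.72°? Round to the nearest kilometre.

6200 km

Δλ = -149.72 − 179.39 = -329.11°; wrapped into (−180°, 180°]: 30.89°.
Δφ = 3.70 − -44.75 = 48.45°.
a = sin²(Δφ/2) + cos φ₁ · cos φ₂ · sin²(Δλ/2) = 0.218627.
c = 2·atan2(√a, √(1−a)) = 0.97309 rad → d = 6371·c ≈ 6199.57 km.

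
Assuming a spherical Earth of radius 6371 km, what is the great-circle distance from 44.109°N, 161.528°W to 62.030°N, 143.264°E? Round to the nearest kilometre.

Δλ = 143.264 − -161.528 = 304.792°; wrapped into (−180°, 180°]: -55.208°.
Δφ = 62.030 − 44.109 = 17.921°.
a = sin²(Δφ/2) + cos φ₁ · cos φ₂ · sin²(Δλ/2) = 0.096561.
c = 2·atan2(√a, √(1−a)) = 0.63195 rad → d = 6371·c ≈ 4026.14 km.

4026 km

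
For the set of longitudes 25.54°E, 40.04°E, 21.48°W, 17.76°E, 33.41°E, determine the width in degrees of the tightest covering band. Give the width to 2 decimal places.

Sort the longitudes: -21.48°, +17.76°, +25.54°, +33.41°, +40.04°.
Eastward gaps between consecutive values (wrapping around): 39.24°, 7.78°, 7.87°, 6.63°, 298.48°.
Largest gap = 298.48° ⇒ minimal covering band is its complement: 360° − 298.48° = 61.52°.
Band runs from -21.48° eastward to +40.04°.

61.52°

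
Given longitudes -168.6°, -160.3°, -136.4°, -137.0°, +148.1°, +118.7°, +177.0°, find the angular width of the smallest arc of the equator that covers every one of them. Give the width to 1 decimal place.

Sort the longitudes: -168.6°, -160.3°, -137.0°, -136.4°, +118.7°, +148.1°, +177.0°.
Eastward gaps between consecutive values (wrapping around): 8.3°, 23.3°, 0.6°, 255.1°, 29.4°, 28.9°, 14.4°.
Largest gap = 255.1° ⇒ minimal covering band is its complement: 360° − 255.1° = 104.9°.
Band runs from +118.7° eastward to -136.4°, crossing the antimeridian.

104.9°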